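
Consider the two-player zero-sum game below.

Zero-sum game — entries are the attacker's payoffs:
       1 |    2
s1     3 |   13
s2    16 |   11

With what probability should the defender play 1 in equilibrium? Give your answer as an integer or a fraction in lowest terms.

Row minima are 3 and 11, so the attacker's maximin is 11; column maxima are 16 and 13, so the defender's minimax is 13. These differ, so the equilibrium is in mixed strategies.
Let the defender play 1 with probability q. The attacker is indifferent when 3q + 13(1−q) = 16q + 11(1−q), giving q = 2/15.

2/15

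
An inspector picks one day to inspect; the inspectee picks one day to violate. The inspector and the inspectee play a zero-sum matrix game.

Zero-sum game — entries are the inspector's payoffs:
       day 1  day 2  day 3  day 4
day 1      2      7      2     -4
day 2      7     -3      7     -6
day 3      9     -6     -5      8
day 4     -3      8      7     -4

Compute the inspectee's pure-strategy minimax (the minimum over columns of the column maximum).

The worst case (largest entry) in each column is day 1: 9, day 2: 8, day 3: 7, day 4: 8.
The best (smallest) of these is 7.

7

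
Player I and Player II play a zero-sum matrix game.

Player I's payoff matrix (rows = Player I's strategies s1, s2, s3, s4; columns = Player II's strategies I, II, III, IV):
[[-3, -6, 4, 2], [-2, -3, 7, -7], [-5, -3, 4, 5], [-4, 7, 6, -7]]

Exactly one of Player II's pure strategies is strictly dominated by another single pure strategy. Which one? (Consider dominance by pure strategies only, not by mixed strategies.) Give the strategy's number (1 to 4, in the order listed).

3

Player II prefers columns that give Player I less. Compare III with I: -3 < 4, -2 < 7, -5 < 4, -4 < 6.
So I strictly dominates III for Player II; III is strictly dominated.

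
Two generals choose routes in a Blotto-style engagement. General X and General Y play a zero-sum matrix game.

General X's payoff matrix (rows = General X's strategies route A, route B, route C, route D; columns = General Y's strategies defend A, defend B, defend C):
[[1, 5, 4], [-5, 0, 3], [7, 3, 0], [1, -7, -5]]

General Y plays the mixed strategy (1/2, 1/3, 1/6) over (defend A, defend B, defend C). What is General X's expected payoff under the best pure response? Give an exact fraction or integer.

route A: (1)·(1/2) + (5)·(1/3) + (4)·(1/6) = 17/6.
route B: (-5)·(1/2) + (0)·(1/3) + (3)·(1/6) = -2.
route C: (7)·(1/2) + (3)·(1/3) + (0)·(1/6) = 9/2.
route D: (1)·(1/2) + (-7)·(1/3) + (-5)·(1/6) = -8/3.
The best pure response is route C with expected payoff 9/2.

9/2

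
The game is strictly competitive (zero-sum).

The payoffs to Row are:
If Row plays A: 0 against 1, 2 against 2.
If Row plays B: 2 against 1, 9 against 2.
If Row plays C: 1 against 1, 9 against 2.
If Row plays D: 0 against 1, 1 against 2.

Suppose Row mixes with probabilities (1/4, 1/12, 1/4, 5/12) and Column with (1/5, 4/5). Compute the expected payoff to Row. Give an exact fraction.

Against (1/5, 4/5), each row's expected payoff is A: 8/5; B: 38/5; C: 37/5; D: 4/5.
Taking the (1/4, 1/12, 1/4, 5/12)-weighted average: (1/4)·(8/5) + (1/12)·(38/5) + (1/4)·(37/5) + (5/12)·(4/5) = 193/60.

193/60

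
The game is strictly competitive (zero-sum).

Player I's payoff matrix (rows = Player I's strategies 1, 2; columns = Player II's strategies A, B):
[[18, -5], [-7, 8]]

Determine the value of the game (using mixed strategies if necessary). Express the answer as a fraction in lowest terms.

109/38

Row minima are -5 and -7, so Player I's maximin is -5; column maxima are 18 and 8, so Player II's minimax is 8. These differ, so the equilibrium is in mixed strategies.
Let Player I play 1 with probability p. Player II is indifferent when 18p − 7(1−p) = −5p + 8(1−p), giving p = 15/38.
Let Player II play A with probability q. Player I is indifferent when 18q − 5(1−q) = −7q + 8(1−q), giving q = 13/38.
The value is 18·(13/38) + (-5)·(25/38) = 109/38.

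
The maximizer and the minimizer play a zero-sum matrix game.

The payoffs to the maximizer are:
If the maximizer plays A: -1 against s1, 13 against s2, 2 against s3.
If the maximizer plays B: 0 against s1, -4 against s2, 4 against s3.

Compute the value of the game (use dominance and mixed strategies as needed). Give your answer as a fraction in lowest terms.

Column s3 is strictly dominated by s1 for the minimizer (it gives the maximizer more in every row).
The remaining 2×2 game on (A, B) × (s1, s2) has no saddle point. Let the maximizer play A with probability p; indifference gives −p = 13p − 4(1−p), so p = 2/9.
Similarly the minimizer's optimal q on s1 is 17/18, and the value is -1·(17/18) + (13)·(1/18) = -2/9.

-2/9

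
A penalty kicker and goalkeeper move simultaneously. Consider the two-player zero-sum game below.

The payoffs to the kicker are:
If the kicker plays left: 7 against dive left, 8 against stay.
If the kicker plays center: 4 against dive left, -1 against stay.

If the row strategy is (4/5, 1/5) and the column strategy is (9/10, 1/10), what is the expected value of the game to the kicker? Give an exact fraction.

Against (9/10, 1/10), each row's expected payoff is left: 71/10; center: 7/2.
Taking the (4/5, 1/5)-weighted average: (4/5)·(71/10) + (1/5)·(7/2) = 319/50.

319/50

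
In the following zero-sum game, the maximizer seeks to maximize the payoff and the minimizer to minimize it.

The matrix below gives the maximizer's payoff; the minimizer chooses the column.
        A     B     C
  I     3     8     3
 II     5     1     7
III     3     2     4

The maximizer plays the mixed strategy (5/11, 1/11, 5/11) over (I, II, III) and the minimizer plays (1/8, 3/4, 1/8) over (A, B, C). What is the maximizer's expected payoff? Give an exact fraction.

Against (1/8, 3/4, 1/8), each row's expected payoff is I: 27/4; II: 9/4; III: 19/8.
Taking the (5/11, 1/11, 5/11)-weighted average: (5/11)·(27/4) + (1/11)·(9/4) + (5/11)·(19/8) = 383/88.

383/88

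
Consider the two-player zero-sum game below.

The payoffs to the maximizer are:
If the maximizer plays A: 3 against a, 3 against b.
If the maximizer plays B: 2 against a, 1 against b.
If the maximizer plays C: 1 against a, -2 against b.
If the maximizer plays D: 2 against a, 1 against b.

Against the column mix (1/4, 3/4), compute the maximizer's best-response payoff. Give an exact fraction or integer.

3

A: (3)·(1/4) + (3)·(3/4) = 3.
B: (2)·(1/4) + (1)·(3/4) = 5/4.
C: (1)·(1/4) + (-2)·(3/4) = -5/4.
D: (2)·(1/4) + (1)·(3/4) = 5/4.
The best pure response is A with expected payoff 3.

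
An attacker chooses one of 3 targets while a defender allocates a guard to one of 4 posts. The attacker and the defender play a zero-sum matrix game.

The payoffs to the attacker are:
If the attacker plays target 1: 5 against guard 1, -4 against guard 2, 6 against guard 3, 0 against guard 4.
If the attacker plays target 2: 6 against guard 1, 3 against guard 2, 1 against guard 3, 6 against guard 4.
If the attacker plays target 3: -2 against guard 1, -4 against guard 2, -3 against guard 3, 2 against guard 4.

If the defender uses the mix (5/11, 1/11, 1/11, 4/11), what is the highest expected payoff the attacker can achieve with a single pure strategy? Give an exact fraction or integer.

58/11

target 1: (5)·(5/11) + (-4)·(1/11) + (6)·(1/11) + (0)·(4/11) = 27/11.
target 2: (6)·(5/11) + (3)·(1/11) + (1)·(1/11) + (6)·(4/11) = 58/11.
target 3: (-2)·(5/11) + (-4)·(1/11) + (-3)·(1/11) + (2)·(4/11) = -9/11.
The best pure response is target 2 with expected payoff 58/11.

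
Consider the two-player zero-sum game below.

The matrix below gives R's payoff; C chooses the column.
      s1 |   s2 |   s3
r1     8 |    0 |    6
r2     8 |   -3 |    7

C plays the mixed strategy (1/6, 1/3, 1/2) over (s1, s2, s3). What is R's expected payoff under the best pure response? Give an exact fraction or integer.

13/3

r1: (8)·(1/6) + (0)·(1/3) + (6)·(1/2) = 13/3.
r2: (8)·(1/6) + (-3)·(1/3) + (7)·(1/2) = 23/6.
The best pure response is r1 with expected payoff 13/3.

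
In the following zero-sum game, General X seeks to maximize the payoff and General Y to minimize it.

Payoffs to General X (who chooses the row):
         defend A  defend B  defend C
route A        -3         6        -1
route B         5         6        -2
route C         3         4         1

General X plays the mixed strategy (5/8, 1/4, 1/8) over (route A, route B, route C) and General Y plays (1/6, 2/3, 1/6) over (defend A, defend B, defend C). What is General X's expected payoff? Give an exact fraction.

29/8

Against (1/6, 2/3, 1/6), each row's expected payoff is route A: 10/3; route B: 9/2; route C: 10/3.
Taking the (5/8, 1/4, 1/8)-weighted average: (5/8)·(10/3) + (1/4)·(9/2) + (1/8)·(10/3) = 29/8.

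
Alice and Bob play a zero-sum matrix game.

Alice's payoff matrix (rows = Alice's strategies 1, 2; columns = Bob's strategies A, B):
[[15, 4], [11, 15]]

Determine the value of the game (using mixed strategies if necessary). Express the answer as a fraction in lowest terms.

Row minima are 4 and 11, so Alice's maximin is 11; column maxima are 15 and 15, so Bob's minimax is 15. These differ, so the equilibrium is in mixed strategies.
Let Alice play 1 with probability p. Bob is indifferent when 15p + 11(1−p) = 4p + 15(1−p), giving p = 4/15.
Let Bob play A with probability q. Alice is indifferent when 15q + 4(1−q) = 11q + 15(1−q), giving q = 11/15.
The value is 15·(11/15) + (4)·(4/15) = 181/15.

181/15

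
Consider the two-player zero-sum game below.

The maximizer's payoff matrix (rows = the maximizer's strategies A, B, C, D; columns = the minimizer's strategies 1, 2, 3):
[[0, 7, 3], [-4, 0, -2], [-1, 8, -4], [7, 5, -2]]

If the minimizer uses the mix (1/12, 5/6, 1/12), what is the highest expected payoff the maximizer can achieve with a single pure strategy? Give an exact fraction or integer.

25/4

A: (0)·(1/12) + (7)·(5/6) + (3)·(1/12) = 73/12.
B: (-4)·(1/12) + (0)·(5/6) + (-2)·(1/12) = -1/2.
C: (-1)·(1/12) + (8)·(5/6) + (-4)·(1/12) = 25/4.
D: (7)·(1/12) + (5)·(5/6) + (-2)·(1/12) = 55/12.
The best pure response is C with expected payoff 25/4.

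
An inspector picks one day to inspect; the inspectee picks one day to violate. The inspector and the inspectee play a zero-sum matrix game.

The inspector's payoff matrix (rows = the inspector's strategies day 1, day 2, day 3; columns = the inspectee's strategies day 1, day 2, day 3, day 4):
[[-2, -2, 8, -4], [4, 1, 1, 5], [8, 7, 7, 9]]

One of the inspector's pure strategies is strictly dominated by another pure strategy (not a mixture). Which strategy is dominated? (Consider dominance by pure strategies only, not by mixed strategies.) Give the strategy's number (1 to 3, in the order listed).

Compare day 2 with day 3: 8 > 4, 7 > 1, 7 > 1, 9 > 5.
So day 3 strictly dominates day 2 for the inspector; day 2 is strictly dominated.

2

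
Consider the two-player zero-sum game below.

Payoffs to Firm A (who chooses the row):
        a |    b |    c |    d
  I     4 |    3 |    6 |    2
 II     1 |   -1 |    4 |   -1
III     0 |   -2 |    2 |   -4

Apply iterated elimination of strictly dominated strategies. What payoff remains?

Column a is strictly dominated by b for Firm B (3<4, -1<1, -2<0); eliminate a.
Column c is strictly dominated by b for Firm B (3<6, -1<4, -2<2); eliminate c.
Row III is strictly dominated by row I (3>-2, 2>-4); eliminate III.
Row II is strictly dominated by row I (3>-1, 2>-1); eliminate II.
Column b is strictly dominated by d for Firm B (2<3); eliminate b.
Only (I, d) remains, with payoff 2.

2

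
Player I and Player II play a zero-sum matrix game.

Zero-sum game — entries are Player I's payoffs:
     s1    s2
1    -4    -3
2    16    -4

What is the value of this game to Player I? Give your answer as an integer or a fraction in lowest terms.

Row minima are -4 and -4, so Player I's maximin is -4; column maxima are 16 and -3, so Player II's minimax is -3. These differ, so the equilibrium is in mixed strategies.
Let Player I play 1 with probability p. Player II is indifferent when −4p + 16(1−p) = −3p − 4(1−p), giving p = 20/21.
Let Player II play s1 with probability q. Player I is indifferent when −4q − 3(1−q) = 16q − 4(1−q), giving q = 1/21.
The value is -4·(1/21) + (-3)·(20/21) = -64/21.

-64/21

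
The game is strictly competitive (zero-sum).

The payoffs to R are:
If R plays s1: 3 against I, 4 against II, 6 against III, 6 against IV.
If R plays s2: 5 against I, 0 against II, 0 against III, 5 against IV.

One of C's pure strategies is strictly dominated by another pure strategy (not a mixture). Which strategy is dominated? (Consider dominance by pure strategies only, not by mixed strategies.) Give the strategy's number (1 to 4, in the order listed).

C prefers columns that give R less. Compare IV with II: 4 < 6, 0 < 5.
So II strictly dominates IV for C; IV is strictly dominated.

4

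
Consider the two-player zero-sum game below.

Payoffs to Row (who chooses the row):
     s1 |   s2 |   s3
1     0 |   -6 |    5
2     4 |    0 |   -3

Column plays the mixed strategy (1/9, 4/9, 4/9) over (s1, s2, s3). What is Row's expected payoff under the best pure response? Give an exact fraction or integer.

-4/9

1: (0)·(1/9) + (-6)·(4/9) + (5)·(4/9) = -4/9.
2: (4)·(1/9) + (0)·(4/9) + (-3)·(4/9) = -8/9.
The best pure response is 1 with expected payoff -4/9.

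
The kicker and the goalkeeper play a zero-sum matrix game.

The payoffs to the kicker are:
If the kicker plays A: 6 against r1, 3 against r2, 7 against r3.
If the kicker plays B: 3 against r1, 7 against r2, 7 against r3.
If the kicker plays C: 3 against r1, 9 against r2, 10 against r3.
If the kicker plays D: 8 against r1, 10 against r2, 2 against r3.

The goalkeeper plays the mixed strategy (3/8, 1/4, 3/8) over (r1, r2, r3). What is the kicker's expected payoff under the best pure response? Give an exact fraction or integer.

57/8

A: (6)·(3/8) + (3)·(1/4) + (7)·(3/8) = 45/8.
B: (3)·(3/8) + (7)·(1/4) + (7)·(3/8) = 11/2.
C: (3)·(3/8) + (9)·(1/4) + (10)·(3/8) = 57/8.
D: (8)·(3/8) + (10)·(1/4) + (2)·(3/8) = 25/4.
The best pure response is C with expected payoff 57/8.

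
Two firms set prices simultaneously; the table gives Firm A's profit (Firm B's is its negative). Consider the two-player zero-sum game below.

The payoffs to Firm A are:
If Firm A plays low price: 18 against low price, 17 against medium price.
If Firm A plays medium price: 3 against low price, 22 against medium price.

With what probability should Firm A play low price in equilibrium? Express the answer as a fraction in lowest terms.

Row minima are 17 and 3, so Firm A's maximin is 17; column maxima are 18 and 22, so Firm B's minimax is 18. These differ, so the equilibrium is in mixed strategies.
Let Firm A play low price with probability p. Firm B is indifferent when 18p + 3(1−p) = 17p + 22(1−p), giving p = 19/20.

19/20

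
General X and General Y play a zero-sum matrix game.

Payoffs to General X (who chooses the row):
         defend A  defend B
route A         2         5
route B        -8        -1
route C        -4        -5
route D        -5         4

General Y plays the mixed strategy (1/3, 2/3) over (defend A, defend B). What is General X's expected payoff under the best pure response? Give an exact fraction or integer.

4

route A: (2)·(1/3) + (5)·(2/3) = 4.
route B: (-8)·(1/3) + (-1)·(2/3) = -10/3.
route C: (-4)·(1/3) + (-5)·(2/3) = -14/3.
route D: (-5)·(1/3) + (4)·(2/3) = 1.
The best pure response is route A with expected payoff 4.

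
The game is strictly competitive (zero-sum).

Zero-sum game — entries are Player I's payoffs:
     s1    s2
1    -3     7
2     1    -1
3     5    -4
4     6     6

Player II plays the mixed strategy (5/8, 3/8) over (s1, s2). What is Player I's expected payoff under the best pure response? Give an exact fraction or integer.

6

1: (-3)·(5/8) + (7)·(3/8) = 3/4.
2: (1)·(5/8) + (-1)·(3/8) = 1/4.
3: (5)·(5/8) + (-4)·(3/8) = 13/8.
4: (6)·(5/8) + (6)·(3/8) = 6.
The best pure response is 4 with expected payoff 6.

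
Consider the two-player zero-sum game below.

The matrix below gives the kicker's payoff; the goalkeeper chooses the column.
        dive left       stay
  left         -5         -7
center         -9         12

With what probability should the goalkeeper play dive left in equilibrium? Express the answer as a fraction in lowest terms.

19/23

Row minima are -7 and -9, so the kicker's maximin is -7; column maxima are -5 and 12, so the goalkeeper's minimax is -5. These differ, so the equilibrium is in mixed strategies.
Let the goalkeeper play dive left with probability q. The kicker is indifferent when −5q − 7(1−q) = −9q + 12(1−q), giving q = 19/23.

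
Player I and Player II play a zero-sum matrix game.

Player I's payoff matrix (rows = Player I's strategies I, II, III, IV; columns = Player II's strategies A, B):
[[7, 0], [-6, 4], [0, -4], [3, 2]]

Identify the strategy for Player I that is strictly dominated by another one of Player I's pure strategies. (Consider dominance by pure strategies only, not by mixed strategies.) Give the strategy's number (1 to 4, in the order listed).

3

Compare III with I: 7 > 0, 0 > -4.
So I strictly dominates III for Player I; III is strictly dominated.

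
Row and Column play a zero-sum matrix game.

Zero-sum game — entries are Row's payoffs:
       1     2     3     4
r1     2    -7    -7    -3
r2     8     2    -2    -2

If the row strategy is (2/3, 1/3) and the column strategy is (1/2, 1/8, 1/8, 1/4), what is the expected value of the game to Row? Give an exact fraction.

1/6

Against (1/2, 1/8, 1/8, 1/4), each row's expected payoff is r1: -3/2; r2: 7/2.
Taking the (2/3, 1/3)-weighted average: (2/3)·(-3/2) + (1/3)·(7/2) = 1/6.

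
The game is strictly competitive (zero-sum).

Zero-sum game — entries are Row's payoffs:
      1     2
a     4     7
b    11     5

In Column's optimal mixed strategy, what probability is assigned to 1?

2/9

Row minima are 4 and 5, so Row's maximin is 5; column maxima are 11 and 7, so Column's minimax is 7. These differ, so the equilibrium is in mixed strategies.
Let Column play 1 with probability q. Row is indifferent when 4q + 7(1−q) = 11q + 5(1−q), giving q = 2/9.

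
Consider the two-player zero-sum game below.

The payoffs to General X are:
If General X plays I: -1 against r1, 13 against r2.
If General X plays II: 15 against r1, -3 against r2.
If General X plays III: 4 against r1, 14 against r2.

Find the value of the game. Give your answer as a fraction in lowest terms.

111/14

Row I is strictly dominated by row III, so General X never plays it.
The remaining 2×2 game on (II, III) × (r1, r2) has no saddle point. Let General X play II with probability p; indifference gives 15p + 4(1−p) = −3p + 14(1−p), so p = 5/14.
Similarly General Y's optimal q on r1 is 17/28, and the value is 15·(17/28) + (-3)·(11/28) = 111/14.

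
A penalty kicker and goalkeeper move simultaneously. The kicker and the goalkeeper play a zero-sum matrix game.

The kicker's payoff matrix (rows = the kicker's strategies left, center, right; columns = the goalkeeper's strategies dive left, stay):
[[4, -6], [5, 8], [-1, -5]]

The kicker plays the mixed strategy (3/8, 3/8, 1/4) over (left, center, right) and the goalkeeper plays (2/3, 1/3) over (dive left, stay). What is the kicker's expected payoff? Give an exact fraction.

23/12

Against (2/3, 1/3), each row's expected payoff is left: 2/3; center: 6; right: -7/3.
Taking the (3/8, 3/8, 1/4)-weighted average: (3/8)·(2/3) + (3/8)·(6) + (1/4)·(-7/3) = 23/12.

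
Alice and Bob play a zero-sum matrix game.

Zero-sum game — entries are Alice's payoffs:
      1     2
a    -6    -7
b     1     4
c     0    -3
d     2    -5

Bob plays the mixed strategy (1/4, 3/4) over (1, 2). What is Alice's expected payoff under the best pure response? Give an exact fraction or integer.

a: (-6)·(1/4) + (-7)·(3/4) = -27/4.
b: (1)·(1/4) + (4)·(3/4) = 13/4.
c: (0)·(1/4) + (-3)·(3/4) = -9/4.
d: (2)·(1/4) + (-5)·(3/4) = -13/4.
The best pure response is b with expected payoff 13/4.

13/4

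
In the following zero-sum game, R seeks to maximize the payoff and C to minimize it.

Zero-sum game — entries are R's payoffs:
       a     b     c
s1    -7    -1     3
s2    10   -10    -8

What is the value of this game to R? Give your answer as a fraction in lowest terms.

-40/13

Column c is strictly dominated by b for C (it gives R more in every row).
The remaining 2×2 game on (s1, s2) × (a, b) has no saddle point. Let R play s1 with probability p; indifference gives −7p + 10(1−p) = −p − 10(1−p), so p = 10/13.
Similarly C's optimal q on a is 9/26, and the value is -7·(9/26) + (-1)·(17/26) = -40/13.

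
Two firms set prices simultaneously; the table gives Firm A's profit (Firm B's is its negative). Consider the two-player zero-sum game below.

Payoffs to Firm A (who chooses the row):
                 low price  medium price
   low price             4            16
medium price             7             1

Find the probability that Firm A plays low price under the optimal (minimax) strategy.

1/3

Row minima are 4 and 1, so Firm A's maximin is 4; column maxima are 7 and 16, so Firm B's minimax is 7. These differ, so the equilibrium is in mixed strategies.
Let Firm A play low price with probability p. Firm B is indifferent when 4p + 7(1−p) = 16p + (1−p), giving p = 1/3.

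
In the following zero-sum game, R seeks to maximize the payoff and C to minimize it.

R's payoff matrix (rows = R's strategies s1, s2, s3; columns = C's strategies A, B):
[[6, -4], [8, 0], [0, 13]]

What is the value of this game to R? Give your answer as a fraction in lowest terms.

104/21

Row s1 is strictly dominated by row s2, so R never plays it.
The remaining 2×2 game on (s2, s3) × (A, B) has no saddle point. Let R play s2 with probability p; indifference gives 8p = 13(1−p), so p = 13/21.
Similarly C's optimal q on A is 13/21, and the value is 8·(13/21) + (0)·(8/21) = 104/21.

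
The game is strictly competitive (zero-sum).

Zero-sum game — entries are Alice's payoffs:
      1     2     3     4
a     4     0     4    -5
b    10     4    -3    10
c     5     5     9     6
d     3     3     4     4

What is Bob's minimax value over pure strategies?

The worst case (largest entry) in each column is 1: 10, 2: 5, 3: 9, 4: 10.
The best (smallest) of these is 5.

5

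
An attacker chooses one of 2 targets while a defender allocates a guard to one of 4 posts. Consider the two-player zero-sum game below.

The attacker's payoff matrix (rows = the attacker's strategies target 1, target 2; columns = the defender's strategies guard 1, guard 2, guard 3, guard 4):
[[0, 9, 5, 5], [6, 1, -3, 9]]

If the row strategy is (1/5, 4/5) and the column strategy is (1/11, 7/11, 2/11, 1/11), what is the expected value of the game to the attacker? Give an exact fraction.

142/55

Against (1/11, 7/11, 2/11, 1/11), each row's expected payoff is target 1: 78/11; target 2: 16/11.
Taking the (1/5, 4/5)-weighted average: (1/5)·(78/11) + (4/5)·(16/11) = 142/55.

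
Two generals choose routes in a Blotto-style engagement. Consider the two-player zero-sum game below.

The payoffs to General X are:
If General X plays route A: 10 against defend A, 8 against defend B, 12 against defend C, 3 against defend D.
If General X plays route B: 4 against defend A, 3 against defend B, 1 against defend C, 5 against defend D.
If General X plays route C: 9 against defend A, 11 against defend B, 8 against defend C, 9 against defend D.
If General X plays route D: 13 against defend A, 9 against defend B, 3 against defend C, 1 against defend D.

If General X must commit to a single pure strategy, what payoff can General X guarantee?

The worst-case payoff for each row is route A: 3, route B: 1, route C: 8, route D: 1.
The best of these is 8.

8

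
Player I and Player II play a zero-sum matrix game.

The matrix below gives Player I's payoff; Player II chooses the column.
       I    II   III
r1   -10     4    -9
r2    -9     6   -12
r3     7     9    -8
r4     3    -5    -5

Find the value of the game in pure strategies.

-5

Row minima: -10, -12, -8, -5 → Player I's maximin is -5.
Column maxima: 7, 9, -5 → Player II's minimax is -5.
They coincide at (r4, III), so the value is -5.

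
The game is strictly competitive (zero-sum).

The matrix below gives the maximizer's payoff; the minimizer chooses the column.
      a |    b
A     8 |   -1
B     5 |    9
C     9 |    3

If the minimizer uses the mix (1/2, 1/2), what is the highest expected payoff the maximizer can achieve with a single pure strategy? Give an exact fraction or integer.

A: (8)·(1/2) + (-1)·(1/2) = 7/2.
B: (5)·(1/2) + (9)·(1/2) = 7.
C: (9)·(1/2) + (3)·(1/2) = 6.
The best pure response is B with expected payoff 7.

7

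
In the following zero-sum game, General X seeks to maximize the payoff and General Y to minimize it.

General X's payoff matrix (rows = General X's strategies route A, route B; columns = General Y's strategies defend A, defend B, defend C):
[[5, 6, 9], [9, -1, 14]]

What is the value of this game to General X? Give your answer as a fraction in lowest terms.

59/11

Column defend C is strictly dominated by defend A for General Y (it gives General X more in every row).
The remaining 2×2 game on (route A, route B) × (defend A, defend B) has no saddle point. Let General X play route A with probability p; indifference gives 5p + 9(1−p) = 6p − (1−p), so p = 10/11.
Similarly General Y's optimal q on defend A is 7/11, and the value is 5·(7/11) + (6)·(4/11) = 59/11.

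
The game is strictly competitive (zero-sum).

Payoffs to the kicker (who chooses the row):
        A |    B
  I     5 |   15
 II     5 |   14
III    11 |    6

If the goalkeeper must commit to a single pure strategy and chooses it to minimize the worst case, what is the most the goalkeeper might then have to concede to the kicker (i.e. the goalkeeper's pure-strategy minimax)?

11

The worst case (largest entry) in each column is A: 11, B: 15.
The best (smallest) of these is 11.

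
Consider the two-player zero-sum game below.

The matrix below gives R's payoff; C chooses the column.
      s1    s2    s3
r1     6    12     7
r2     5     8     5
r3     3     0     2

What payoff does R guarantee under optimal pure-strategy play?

Row minima: 6, 5, 0 → R's maximin is 6.
Column maxima: 6, 12, 7 → C's minimax is 6.
They coincide at (r1, s1), so the value is 6.

6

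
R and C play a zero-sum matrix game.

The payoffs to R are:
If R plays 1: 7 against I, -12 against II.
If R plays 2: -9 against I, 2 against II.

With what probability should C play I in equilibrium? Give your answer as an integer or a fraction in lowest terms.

7/15

Row minima are -12 and -9, so R's maximin is -9; column maxima are 7 and 2, so C's minimax is 2. These differ, so the equilibrium is in mixed strategies.
Let C play I with probability q. R is indifferent when 7q − 12(1−q) = −9q + 2(1−q), giving q = 7/15.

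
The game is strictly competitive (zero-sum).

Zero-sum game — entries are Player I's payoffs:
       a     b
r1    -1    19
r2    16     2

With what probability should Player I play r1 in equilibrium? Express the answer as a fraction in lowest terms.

7/17

Row minima are -1 and 2, so Player I's maximin is 2; column maxima are 16 and 19, so Player II's minimax is 16. These differ, so the equilibrium is in mixed strategies.
Let Player I play r1 with probability p. Player II is indifferent when −p + 16(1−p) = 19p + 2(1−p), giving p = 7/17.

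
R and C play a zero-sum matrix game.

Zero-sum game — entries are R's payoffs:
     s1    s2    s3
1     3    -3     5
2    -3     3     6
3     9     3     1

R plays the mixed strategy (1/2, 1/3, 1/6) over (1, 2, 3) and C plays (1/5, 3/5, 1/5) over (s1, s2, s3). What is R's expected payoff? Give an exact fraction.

4/3

Against (1/5, 3/5, 1/5), each row's expected payoff is 1: -1/5; 2: 12/5; 3: 19/5.
Taking the (1/2, 1/3, 1/6)-weighted average: (1/2)·(-1/5) + (1/3)·(12/5) + (1/6)·(19/5) = 4/3.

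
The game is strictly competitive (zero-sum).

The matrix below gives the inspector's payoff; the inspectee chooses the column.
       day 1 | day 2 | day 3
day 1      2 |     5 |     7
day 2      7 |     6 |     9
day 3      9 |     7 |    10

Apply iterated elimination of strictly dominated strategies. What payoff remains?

Column day 3 is strictly dominated by day 1 for the inspectee (2<7, 7<9, 9<10); eliminate day 3.
Row day 2 is strictly dominated by row day 3 (9>7, 7>6); eliminate day 2.
Row day 1 is strictly dominated by row day 3 (9>2, 7>5); eliminate day 1.
Column day 1 is strictly dominated by day 2 for the inspectee (7<9); eliminate day 1.
Only (day 3, day 2) remains, with payoff 7.

7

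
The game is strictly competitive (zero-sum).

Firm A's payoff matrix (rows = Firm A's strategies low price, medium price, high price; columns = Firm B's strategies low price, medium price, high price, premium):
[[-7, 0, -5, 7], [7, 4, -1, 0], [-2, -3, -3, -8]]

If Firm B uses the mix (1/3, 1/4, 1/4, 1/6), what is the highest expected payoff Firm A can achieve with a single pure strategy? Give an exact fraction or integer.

37/12

low price: (-7)·(1/3) + (0)·(1/4) + (-5)·(1/4) + (7)·(1/6) = -29/12.
medium price: (7)·(1/3) + (4)·(1/4) + (-1)·(1/4) + (0)·(1/6) = 37/12.
high price: (-2)·(1/3) + (-3)·(1/4) + (-3)·(1/4) + (-8)·(1/6) = -7/2.
The best pure response is medium price with expected payoff 37/12.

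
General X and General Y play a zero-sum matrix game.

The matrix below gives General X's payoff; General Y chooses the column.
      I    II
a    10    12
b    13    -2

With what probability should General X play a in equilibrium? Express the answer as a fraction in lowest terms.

Row minima are 10 and -2, so General X's maximin is 10; column maxima are 13 and 12, so General Y's minimax is 12. These differ, so the equilibrium is in mixed strategies.
Let General X play a with probability p. General Y is indifferent when 10p + 13(1−p) = 12p − 2(1−p), giving p = 15/17.

15/17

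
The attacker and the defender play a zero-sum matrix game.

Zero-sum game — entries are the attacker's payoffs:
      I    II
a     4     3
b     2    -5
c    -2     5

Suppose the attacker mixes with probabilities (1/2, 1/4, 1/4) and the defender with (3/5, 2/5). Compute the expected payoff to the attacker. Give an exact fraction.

Against (3/5, 2/5), each row's expected payoff is a: 18/5; b: -4/5; c: 4/5.
Taking the (1/2, 1/4, 1/4)-weighted average: (1/2)·(18/5) + (1/4)·(-4/5) + (1/4)·(4/5) = 9/5.

9/5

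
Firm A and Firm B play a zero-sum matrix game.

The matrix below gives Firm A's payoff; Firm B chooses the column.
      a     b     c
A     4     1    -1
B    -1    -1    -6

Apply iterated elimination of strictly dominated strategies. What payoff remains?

-1

Column b is strictly dominated by c for Firm B (-1<1, -6<-1); eliminate b.
Row B is strictly dominated by row A (4>-1, -1>-6); eliminate B.
Column a is strictly dominated by c for Firm B (-1<4); eliminate a.
Only (A, c) remains, with payoff -1.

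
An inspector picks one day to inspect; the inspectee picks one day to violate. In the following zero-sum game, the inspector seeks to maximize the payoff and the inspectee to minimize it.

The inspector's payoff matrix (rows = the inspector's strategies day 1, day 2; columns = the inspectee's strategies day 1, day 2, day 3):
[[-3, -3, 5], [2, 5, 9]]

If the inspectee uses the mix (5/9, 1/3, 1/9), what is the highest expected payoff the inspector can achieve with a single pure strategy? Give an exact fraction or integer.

34/9

day 1: (-3)·(5/9) + (-3)·(1/3) + (5)·(1/9) = -19/9.
day 2: (2)·(5/9) + (5)·(1/3) + (9)·(1/9) = 34/9.
The best pure response is day 2 with expected payoff 34/9.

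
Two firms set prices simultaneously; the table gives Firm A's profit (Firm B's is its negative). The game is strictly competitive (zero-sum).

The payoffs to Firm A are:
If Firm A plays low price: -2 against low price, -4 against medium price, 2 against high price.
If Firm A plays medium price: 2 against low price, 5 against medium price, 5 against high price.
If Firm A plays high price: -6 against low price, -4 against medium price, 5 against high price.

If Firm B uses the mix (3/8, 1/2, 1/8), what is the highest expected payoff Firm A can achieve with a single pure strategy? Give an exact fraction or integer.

low price: (-2)·(3/8) + (-4)·(1/2) + (2)·(1/8) = -5/2.
medium price: (2)·(3/8) + (5)·(1/2) + (5)·(1/8) = 31/8.
high price: (-6)·(3/8) + (-4)·(1/2) + (5)·(1/8) = -29/8.
The best pure response is medium price with expected payoff 31/8.

31/8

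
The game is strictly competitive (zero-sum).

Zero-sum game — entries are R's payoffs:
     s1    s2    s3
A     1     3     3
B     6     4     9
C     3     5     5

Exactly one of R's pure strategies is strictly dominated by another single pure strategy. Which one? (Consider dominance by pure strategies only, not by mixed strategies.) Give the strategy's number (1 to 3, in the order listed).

1

Compare A with B: 6 > 1, 4 > 3, 9 > 3.
So B strictly dominates A for R; A is strictly dominated.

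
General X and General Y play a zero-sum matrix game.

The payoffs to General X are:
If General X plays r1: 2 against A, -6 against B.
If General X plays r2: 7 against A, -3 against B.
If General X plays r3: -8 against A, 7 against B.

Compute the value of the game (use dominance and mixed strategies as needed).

Row r1 is strictly dominated by row r2, so General X never plays it.
The remaining 2×2 game on (r2, r3) × (A, B) has no saddle point. Let General X play r2 with probability p; indifference gives 7p − 8(1−p) = −3p + 7(1−p), so p = 3/5.
Similarly General Y's optimal q on A is 2/5, and the value is 7·(2/5) + (-3)·(3/5) = 1.

1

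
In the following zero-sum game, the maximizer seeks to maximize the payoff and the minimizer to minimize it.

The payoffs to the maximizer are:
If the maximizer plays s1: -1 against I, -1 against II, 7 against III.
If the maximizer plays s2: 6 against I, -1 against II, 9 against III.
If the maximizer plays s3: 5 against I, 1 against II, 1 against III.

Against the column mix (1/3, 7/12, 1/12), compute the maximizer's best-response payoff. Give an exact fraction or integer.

7/3

s1: (-1)·(1/3) + (-1)·(7/12) + (7)·(1/12) = -1/3.
s2: (6)·(1/3) + (-1)·(7/12) + (9)·(1/12) = 13/6.
s3: (5)·(1/3) + (1)·(7/12) + (1)·(1/12) = 7/3.
The best pure response is s3 with expected payoff 7/3.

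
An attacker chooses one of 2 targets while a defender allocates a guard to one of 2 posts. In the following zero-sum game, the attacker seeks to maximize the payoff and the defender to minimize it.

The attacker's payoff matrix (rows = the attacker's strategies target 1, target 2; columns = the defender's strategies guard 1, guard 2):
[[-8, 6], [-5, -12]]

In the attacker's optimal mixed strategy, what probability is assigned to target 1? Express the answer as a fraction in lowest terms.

Row minima are -8 and -12, so the attacker's maximin is -8; column maxima are -5 and 6, so the defender's minimax is -5. These differ, so the equilibrium is in mixed strategies.
Let the attacker play target 1 with probability p. The defender is indifferent when −8p − 5(1−p) = 6p − 12(1−p), giving p = 1/3.

1/3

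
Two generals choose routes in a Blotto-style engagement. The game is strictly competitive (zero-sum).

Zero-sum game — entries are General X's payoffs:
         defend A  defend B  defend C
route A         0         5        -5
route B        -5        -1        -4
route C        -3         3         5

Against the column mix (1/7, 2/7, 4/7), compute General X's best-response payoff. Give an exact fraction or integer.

route A: (0)·(1/7) + (5)·(2/7) + (-5)·(4/7) = -10/7.
route B: (-5)·(1/7) + (-1)·(2/7) + (-4)·(4/7) = -23/7.
route C: (-3)·(1/7) + (3)·(2/7) + (5)·(4/7) = 23/7.
The best pure response is route C with expected payoff 23/7.

23/7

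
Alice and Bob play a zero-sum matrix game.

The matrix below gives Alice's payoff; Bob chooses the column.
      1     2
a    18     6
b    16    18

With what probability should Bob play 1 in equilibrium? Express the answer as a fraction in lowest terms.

6/7

Row minima are 6 and 16, so Alice's maximin is 16; column maxima are 18 and 18, so Bob's minimax is 18. These differ, so the equilibrium is in mixed strategies.
Let Bob play 1 with probability q. Alice is indifferent when 18q + 6(1−q) = 16q + 18(1−q), giving q = 6/7.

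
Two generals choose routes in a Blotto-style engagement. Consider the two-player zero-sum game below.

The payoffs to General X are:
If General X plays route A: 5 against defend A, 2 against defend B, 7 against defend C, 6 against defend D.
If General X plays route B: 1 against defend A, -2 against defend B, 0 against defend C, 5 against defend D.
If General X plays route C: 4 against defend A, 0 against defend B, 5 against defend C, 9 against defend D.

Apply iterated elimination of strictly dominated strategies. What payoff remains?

Column defend C is strictly dominated by defend B for General Y (2<7, -2<0, 0<5); eliminate defend C.
Column defend D is strictly dominated by defend A for General Y (5<6, 1<5, 4<9); eliminate defend D.
Column defend A is strictly dominated by defend B for General Y (2<5, -2<1, 0<4); eliminate defend A.
Row route B is strictly dominated by row route A (2>-2); eliminate route B.
Row route C is strictly dominated by row route A (2>0); eliminate route C.
Only (route A, defend B) remains, with payoff 2.

2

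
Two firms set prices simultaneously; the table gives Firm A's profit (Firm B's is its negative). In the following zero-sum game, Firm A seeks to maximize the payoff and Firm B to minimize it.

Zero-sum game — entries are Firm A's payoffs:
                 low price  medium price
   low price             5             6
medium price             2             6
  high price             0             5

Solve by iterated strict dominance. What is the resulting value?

Column medium price is strictly dominated by low price for Firm B (5<6, 2<6, 0<5); eliminate medium price.
Row high price is strictly dominated by row low price (5>0); eliminate high price.
Row medium price is strictly dominated by row low price (5>2); eliminate medium price.
Only (low price, low price) remains, with payoff 5.

5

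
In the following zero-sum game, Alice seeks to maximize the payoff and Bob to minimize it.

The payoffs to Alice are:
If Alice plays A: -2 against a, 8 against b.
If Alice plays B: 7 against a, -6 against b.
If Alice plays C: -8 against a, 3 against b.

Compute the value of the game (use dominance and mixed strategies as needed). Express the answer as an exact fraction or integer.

44/23

Row C is strictly dominated by row A, so Alice never plays it.
The remaining 2×2 game on (A, B) × (a, b) has no saddle point. Let Alice play A with probability p; indifference gives −2p + 7(1−p) = 8p − 6(1−p), so p = 13/23.
Similarly Bob's optimal q on a is 14/23, and the value is -2·(14/23) + (8)·(9/23) = 44/23.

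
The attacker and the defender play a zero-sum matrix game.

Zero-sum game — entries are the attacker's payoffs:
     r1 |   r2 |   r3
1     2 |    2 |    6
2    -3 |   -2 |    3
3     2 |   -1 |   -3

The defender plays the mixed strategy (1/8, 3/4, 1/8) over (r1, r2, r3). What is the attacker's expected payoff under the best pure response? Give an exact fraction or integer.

5/2

1: (2)·(1/8) + (2)·(3/4) + (6)·(1/8) = 5/2.
2: (-3)·(1/8) + (-2)·(3/4) + (3)·(1/8) = -3/2.
3: (2)·(1/8) + (-1)·(3/4) + (-3)·(1/8) = -7/8.
The best pure response is 1 with expected payoff 5/2.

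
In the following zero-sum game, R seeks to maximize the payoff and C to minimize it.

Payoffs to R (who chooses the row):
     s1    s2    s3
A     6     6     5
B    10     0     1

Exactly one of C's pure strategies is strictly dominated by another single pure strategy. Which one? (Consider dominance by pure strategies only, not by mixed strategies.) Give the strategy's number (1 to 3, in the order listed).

1

C prefers columns that give R less. Compare s1 with s3: 5 < 6, 1 < 10.
So s3 strictly dominates s1 for C; s1 is strictly dominated.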